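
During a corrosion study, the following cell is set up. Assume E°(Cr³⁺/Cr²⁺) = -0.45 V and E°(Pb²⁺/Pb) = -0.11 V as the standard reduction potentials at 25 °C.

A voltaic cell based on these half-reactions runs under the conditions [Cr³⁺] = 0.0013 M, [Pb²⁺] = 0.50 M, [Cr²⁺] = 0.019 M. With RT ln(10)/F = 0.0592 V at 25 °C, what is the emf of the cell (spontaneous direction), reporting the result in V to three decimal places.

Pb²⁺/Pb is the cathode (higher E°), Cr³⁺/Cr²⁺ the anode: E°cell = -0.11 − (-0.45) = +0.34 V, n = 2.
Overall: Pb²⁺(aq) + 2 Cr²⁺(aq) → Pb(s) + 2 Cr³⁺(aq)
Q = [Cr³⁺]^2 / ([Pb²⁺]·[Cr²⁺]^2); log Q = -2.029.
E = E° − (0.0592/n) log Q = +0.34 − (0.0592/2)(-2.029) = +0.400 V.

+0.400 V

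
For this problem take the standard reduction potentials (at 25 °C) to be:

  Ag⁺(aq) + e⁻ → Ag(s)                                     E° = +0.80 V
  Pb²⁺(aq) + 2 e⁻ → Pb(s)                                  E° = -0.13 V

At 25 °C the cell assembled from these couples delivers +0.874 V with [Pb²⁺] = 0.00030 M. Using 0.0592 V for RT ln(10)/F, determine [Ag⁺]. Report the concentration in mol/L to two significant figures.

Ag⁺/Ag is the cathode, Pb²⁺/Pb the anode: E°cell = +0.93 V, n = 2.
Overall reaction: 2 Ag⁺(aq) + Pb(s) → 2 Ag(s) + Pb²⁺(aq); Q = [Pb²⁺]^1/[Ag⁺]^2.
From E = E° − (0.0592/n) log Q: log Q = (E° − E)·n/0.0592 = (+0.93 − (+0.874))·2/0.0592 = 1.8919.
So 2·log[Ag⁺] = 1·log(0.0003) − log Q = -3.5229 − (1.8919) = -5.4148; log[Ag⁺] = -5.4148 / 2 = -2.7074; [Ag⁺] = 10^(-2.7074) ≈ 0.0020 M.

0.0020 M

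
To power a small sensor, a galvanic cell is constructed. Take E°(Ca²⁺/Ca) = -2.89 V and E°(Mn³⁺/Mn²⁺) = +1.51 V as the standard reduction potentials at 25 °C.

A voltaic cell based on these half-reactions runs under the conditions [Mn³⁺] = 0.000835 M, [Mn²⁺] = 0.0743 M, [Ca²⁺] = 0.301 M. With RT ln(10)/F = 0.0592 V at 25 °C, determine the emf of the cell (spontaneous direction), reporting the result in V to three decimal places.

Mn³⁺/Mn²⁺ is the cathode (higher E°), Ca²⁺/Ca the anode: E°cell = +1.51 − (-2.89) = +4.40 V, n = 2.
Overall: 2 Mn³⁺(aq) + Ca(s) → 2 Mn²⁺(aq) + Ca²⁺(aq)
Q = [Mn²⁺]^2·[Ca²⁺] / ([Mn³⁺]^2); log Q = 3.377.
E = E° − (0.0592/n) log Q = +4.40 − (0.0592/2)(3.377) = +4.300 V.

+4.300 V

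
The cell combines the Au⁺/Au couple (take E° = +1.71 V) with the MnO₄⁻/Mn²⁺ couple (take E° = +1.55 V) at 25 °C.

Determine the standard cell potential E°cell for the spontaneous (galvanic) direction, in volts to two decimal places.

The Au⁺/Au couple has the higher reduction potential, so it is the cathode; MnO₄⁻/Mn²⁺ is oxidised at the anode.
E°cell = E°(cathode) − E°(anode) = (+1.71) − (+1.55) = +0.16 V.

+0.16 V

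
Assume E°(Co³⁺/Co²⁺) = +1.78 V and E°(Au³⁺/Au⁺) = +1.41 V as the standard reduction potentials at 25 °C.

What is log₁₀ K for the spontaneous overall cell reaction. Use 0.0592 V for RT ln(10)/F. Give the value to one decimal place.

Cathode: Co³⁺/Co²⁺; anode: Au³⁺/Au⁺. E°cell = +0.37 V, n = 2.
log K = nE°cell / 0.0592 = (2)(+0.37) / 0.0592 = 12.5.

12.5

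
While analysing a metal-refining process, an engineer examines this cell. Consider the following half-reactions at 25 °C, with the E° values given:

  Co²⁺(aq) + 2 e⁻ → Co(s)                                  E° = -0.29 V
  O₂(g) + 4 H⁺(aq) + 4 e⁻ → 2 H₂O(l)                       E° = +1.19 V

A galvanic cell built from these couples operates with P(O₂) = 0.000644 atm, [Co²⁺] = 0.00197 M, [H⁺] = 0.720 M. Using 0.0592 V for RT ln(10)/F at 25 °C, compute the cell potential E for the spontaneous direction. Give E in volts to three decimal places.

+1.504 V

O₂/H₂O is the cathode (higher E°), Co²⁺/Co the anode: E°cell = +1.19 − (-0.29) = +1.48 V, n = 4.
Overall: O₂(g) + 4 H⁺(aq) + 2 Co(s) → 2 H₂O(l) + 2 Co²⁺(aq)
Q = [Co²⁺]^2 / (P(O₂)·[H⁺]^4); log Q = -1.649.
E = E° − (0.0592/n) log Q = +1.48 − (0.0592/4)(-1.649) = +1.504 V.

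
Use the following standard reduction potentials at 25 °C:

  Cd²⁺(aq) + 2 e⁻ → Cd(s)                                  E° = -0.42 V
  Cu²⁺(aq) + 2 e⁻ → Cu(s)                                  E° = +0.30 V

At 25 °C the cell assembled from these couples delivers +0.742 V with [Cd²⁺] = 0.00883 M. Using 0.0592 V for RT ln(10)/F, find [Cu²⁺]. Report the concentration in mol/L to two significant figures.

0.049 M

Cu²⁺/Cu is the cathode, Cd²⁺/Cd the anode: E°cell = +0.72 V, n = 2.
Overall reaction: Cu²⁺(aq) + Cd(s) → Cu(s) + Cd²⁺(aq); Q = [Cd²⁺]^1/[Cu²⁺]^1.
From E = E° − (0.0592/n) log Q: log Q = (E° − E)·n/0.0592 = (+0.72 − (+0.742))·2/0.0592 = -0.7432.
So 1·log[Cu²⁺] = 1·log(0.00883) − log Q = -2.0540 − (-0.7432) = -1.3108; [Cu²⁺] = 10^(-1.3108) ≈ 0.049 M.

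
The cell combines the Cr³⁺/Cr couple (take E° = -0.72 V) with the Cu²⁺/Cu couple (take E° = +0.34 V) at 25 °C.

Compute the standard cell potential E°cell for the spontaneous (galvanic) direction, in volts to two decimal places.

+1.06 V

The Cu²⁺/Cu couple has the higher reduction potential, so it is the cathode; Cr³⁺/Cr is oxidised at the anode.
E°cell = E°(cathode) − E°(anode) = (+0.34) − (-0.72) = +1.06 V.
Since E°cell > 0, the reaction is spontaneous under standard conditions.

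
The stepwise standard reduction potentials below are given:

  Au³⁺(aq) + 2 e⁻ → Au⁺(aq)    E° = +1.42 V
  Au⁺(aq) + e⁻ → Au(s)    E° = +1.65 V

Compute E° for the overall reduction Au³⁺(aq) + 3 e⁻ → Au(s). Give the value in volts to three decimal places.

Since ΔG° = −nFE° is additive over sequential reductions, n₃E°₃ = n₁E°₁ + n₂E°₂.
E°₃ = (2×+1.42 + 1×+1.65) / 3 = (+4.490) / 3 = +1.497 V.

+1.497 V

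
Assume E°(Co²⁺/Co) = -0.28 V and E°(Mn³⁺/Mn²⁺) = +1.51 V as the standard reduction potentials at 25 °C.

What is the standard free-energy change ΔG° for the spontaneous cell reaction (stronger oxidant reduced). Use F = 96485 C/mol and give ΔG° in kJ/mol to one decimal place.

Mn³⁺/Mn²⁺ (E° = +1.51 V) is the cathode; Co²⁺/Co (E° = -0.28 V) is the anode, so E°cell = +1.79 V.
Balancing electrons gives n = 2 (lcm of 1 and 2).
ΔG° = −nFE° = −(2)(96485)(+1.79) = -345,416 J = -345.4 kJ/mol.

-345.4 kJ/mol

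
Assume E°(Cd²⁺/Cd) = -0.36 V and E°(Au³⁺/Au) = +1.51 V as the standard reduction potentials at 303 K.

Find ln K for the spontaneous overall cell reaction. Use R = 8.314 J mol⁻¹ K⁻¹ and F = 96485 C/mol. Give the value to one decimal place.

Cathode: Au³⁺/Au; anode: Cd²⁺/Cd. E°cell = (+1.51) − (-0.36) = +1.87 V, with n = 6.
ΔG° = −nFE° = −RT ln K, so ln K = nFE°/(RT) = (6)(96485)(+1.87) / ((8.314)(303)) = 429.734.

429.7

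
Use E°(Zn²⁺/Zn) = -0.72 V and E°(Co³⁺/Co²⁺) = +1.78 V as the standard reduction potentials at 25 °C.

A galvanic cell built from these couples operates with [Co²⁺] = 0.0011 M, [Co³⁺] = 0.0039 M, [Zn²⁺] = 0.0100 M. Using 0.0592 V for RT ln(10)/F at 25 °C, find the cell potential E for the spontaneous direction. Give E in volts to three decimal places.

Co³⁺/Co²⁺ is the cathode (higher E°), Zn²⁺/Zn the anode: E°cell = +1.78 − (-0.72) = +2.50 V, n = 2.
Overall: 2 Co³⁺(aq) + Zn(s) → 2 Co²⁺(aq) + Zn²⁺(aq)
Q = [Co²⁺]^2·[Zn²⁺] / ([Co³⁺]^2); log Q = -3.099.
E = E° − (0.0592/n) log Q = +2.50 − (0.0592/2)(-3.099) = +2.592 V.

+2.592 V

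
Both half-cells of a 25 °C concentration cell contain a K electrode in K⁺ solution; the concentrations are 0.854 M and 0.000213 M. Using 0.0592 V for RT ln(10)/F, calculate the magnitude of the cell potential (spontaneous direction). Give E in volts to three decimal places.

For a concentration cell E°cell = 0. The 0.854 M side is the cathode (reduction is favoured where [K⁺] is higher).
With n = 1, E = −(0.0592/1) log([K⁺]ₐₙ/[K⁺]꜀ₐₜ) = −(0.0592/1) log(0.000213/0.854) = −(0.0592/1)(-3.603) = +0.213 V.

+0.213 V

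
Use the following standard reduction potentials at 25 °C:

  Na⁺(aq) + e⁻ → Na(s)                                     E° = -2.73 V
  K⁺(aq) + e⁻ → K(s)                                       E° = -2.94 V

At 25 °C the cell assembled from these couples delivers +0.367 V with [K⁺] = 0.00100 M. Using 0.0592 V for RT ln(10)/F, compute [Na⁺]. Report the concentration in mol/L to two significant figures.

Na⁺/Na is the cathode, K⁺/K the anode: E°cell = +0.21 V, n = 1.
Overall reaction: Na⁺(aq) + K(s) → Na(s) + K⁺(aq); Q = [K⁺]^1/[Na⁺]^1.
From E = E° − (0.0592/n) log Q: log Q = (E° − E)·n/0.0592 = (+0.21 − (+0.367))·1/0.0592 = -2.6520.
So 1·log[Na⁺] = 1·log(0.001) − log Q = -3.0000 − (-2.6520) = -0.3480; [Na⁺] = 10^(-0.3480) ≈ 0.45 M.

0.45 M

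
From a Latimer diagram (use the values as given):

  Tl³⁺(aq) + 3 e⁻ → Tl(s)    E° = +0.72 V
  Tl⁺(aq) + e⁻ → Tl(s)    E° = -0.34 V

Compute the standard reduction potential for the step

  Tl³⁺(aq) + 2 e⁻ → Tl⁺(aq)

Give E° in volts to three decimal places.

Sequential free energies add, so n₃E°₃ = n₁E°₁ + n₂E°₂.
With n₃ = 3, and the known step contributing 1×(-0.34) V, the unknown satisfies 2·E° = 3×(+0.72) − 1×(-0.34) = +2.500.
E° = +2.500 / 2 = +1.250 V.

+1.250 V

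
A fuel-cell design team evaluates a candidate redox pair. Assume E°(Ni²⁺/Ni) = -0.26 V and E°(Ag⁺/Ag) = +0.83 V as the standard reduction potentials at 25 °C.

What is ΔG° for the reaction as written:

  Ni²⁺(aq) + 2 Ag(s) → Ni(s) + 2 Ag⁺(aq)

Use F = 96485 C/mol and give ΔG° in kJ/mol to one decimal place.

+210.3 kJ/mol

As written, Ni²⁺/Ni is reduced (cathode) and Ag⁺/Ag is oxidised (anode), so E°cell = (-0.26) − (+0.83) = -1.09 V.
Balancing electrons gives n = 2.
ΔG° = −nFE° = −(2)(96485)(-1.09) = 210,337 J = +210.3 kJ/mol.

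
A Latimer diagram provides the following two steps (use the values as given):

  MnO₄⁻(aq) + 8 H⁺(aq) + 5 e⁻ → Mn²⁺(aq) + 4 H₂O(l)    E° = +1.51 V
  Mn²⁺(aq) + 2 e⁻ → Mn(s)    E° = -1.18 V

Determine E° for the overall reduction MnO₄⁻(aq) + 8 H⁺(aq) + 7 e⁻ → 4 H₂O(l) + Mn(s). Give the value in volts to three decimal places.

+0.741 V

Since ΔG° = −nFE° is additive over sequential reductions, n₃E°₃ = n₁E°₁ + n₂E°₂.
E°₃ = (5×+1.51 + 2×-1.18) / 7 = (+5.190) / 7 = +0.741 V.
Simply averaging or adding the two E° values would be wrong; the electron-weighted sum is required.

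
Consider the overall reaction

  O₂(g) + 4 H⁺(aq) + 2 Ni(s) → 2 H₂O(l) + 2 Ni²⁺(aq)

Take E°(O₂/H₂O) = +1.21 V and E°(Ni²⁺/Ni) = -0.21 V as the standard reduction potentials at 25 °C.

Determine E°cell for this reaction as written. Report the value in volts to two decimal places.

The O₂/H₂O couple has the higher reduction potential, so it is the cathode; Ni²⁺/Ni is oxidised at the anode.
E°cell = E°(cathode) − E°(anode) = (+1.21) − (-0.21) = +1.42 V.

+1.42 V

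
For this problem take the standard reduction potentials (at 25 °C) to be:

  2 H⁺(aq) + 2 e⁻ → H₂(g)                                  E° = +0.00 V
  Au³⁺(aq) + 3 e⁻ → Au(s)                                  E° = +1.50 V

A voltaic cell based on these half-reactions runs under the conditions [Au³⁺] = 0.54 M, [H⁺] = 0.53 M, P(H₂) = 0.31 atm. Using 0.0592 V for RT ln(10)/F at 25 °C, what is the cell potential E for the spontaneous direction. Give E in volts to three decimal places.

Au³⁺/Au is the cathode (higher E°), H⁺/H₂ the anode: E°cell = +1.50 − (+0.00) = +1.50 V, n = 6.
Overall: 2 Au³⁺(aq) + 3 H₂(g) → 2 Au(s) + 6 H⁺(aq)
Q = [H⁺]^6 / ([Au³⁺]^2·P(H₂)^3); log Q = 0.407.
E = E° − (0.0592/n) log Q = +1.50 − (0.0592/6)(0.407) = +1.496 V.

+1.496 V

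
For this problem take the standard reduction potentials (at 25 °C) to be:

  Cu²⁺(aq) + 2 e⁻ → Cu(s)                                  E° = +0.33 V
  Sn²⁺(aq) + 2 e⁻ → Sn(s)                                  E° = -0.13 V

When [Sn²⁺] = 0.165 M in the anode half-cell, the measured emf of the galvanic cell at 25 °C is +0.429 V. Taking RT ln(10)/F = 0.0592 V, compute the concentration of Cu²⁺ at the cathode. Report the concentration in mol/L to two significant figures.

0.015 M

Cu²⁺/Cu is the cathode, Sn²⁺/Sn the anode: E°cell = +0.46 V, n = 2.
Overall reaction: Cu²⁺(aq) + Sn(s) → Cu(s) + Sn²⁺(aq); Q = [Sn²⁺]^1/[Cu²⁺]^1.
From E = E° − (0.0592/n) log Q: log Q = (E° − E)·n/0.0592 = (+0.46 − (+0.429))·2/0.0592 = 1.0473.
So 1·log[Cu²⁺] = 1·log(0.165) − log Q = -0.7825 − (1.0473) = -1.8298; [Cu²⁺] = 10^(-1.8298) ≈ 0.015 M.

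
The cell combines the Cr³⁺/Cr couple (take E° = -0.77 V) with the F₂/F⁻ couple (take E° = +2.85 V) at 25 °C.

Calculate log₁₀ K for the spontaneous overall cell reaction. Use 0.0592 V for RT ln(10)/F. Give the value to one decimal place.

366.9

Cathode: F₂/F⁻; anode: Cr³⁺/Cr. E°cell = +3.62 V, n = 6.
log K = nE°cell / 0.0592 = (6)(+3.62) / 0.0592 = 366.9.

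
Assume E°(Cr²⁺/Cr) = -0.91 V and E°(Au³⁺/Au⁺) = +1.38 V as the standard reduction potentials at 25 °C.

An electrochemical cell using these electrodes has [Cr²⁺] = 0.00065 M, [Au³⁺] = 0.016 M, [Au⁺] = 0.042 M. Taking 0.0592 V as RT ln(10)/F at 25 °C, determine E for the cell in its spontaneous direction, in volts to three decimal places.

Au³⁺/Au⁺ is the cathode (higher E°), Cr²⁺/Cr the anode: E°cell = +1.38 − (-0.91) = +2.29 V, n = 2.
Overall: Au³⁺(aq) + Cr(s) → Au⁺(aq) + Cr²⁺(aq)
Q = [Au⁺]·[Cr²⁺] / ([Au³⁺]); log Q = -2.768.
E = E° − (0.0592/n) log Q = +2.29 − (0.0592/2)(-2.768) = +2.372 V.

+2.372 V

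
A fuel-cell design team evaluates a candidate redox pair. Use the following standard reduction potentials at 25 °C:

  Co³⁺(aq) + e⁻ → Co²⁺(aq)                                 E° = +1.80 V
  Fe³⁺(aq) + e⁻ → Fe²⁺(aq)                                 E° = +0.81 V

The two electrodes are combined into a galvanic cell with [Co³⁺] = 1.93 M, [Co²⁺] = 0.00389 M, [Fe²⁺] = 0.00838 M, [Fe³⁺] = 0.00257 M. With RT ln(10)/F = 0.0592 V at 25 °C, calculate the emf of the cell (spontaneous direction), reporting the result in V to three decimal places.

+1.180 V

Co³⁺/Co²⁺ is the cathode (higher E°), Fe³⁺/Fe²⁺ the anode: E°cell = +1.80 − (+0.81) = +0.99 V, n = 1.
Overall: Co³⁺(aq) + Fe²⁺(aq) → Co²⁺(aq) + Fe³⁺(aq)
Q = [Co²⁺]·[Fe³⁺] / ([Co³⁺]·[Fe²⁺]); log Q = -3.209.
E = E° − (0.0592/n) log Q = +0.99 − (0.0592/1)(-3.209) = +1.180 V.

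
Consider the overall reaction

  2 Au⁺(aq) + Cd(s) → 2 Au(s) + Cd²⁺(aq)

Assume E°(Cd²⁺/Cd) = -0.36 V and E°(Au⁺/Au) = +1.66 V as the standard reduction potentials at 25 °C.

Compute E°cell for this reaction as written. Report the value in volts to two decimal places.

+2.02 V

The Au⁺/Au couple has the higher reduction potential, so it is the cathode; Cd²⁺/Cd is oxidised at the anode.
E°cell = E°(cathode) − E°(anode) = (+1.66) − (-0.36) = +2.02 V.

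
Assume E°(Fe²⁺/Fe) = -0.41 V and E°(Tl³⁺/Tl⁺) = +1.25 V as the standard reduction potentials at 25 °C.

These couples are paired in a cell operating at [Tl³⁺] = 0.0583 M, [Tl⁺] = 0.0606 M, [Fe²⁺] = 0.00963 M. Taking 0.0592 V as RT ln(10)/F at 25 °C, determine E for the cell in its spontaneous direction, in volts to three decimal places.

+1.719 V

Tl³⁺/Tl⁺ is the cathode (higher E°), Fe²⁺/Fe the anode: E°cell = +1.25 − (-0.41) = +1.66 V, n = 2.
Overall: Tl³⁺(aq) + Fe(s) → Tl⁺(aq) + Fe²⁺(aq)
Q = [Tl⁺]·[Fe²⁺] / ([Tl³⁺]); log Q = -2.000.
E = E° − (0.0592/n) log Q = +1.66 − (0.0592/2)(-2.000) = +1.719 V.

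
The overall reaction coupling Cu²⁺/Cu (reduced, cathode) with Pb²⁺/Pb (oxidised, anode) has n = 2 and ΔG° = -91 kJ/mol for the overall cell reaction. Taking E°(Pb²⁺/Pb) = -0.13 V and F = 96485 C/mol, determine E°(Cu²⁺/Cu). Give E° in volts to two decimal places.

+0.34 V

E°cell = −ΔG°/(nF) = −(-91×10³)/((2)(96485)) = +0.472 V.
Since Cu²⁺/Cu is the cathode and Pb²⁺/Pb the anode, E°cell = E°(Cu²⁺/Cu) − E°(Pb²⁺/Pb).
So E°(Cu²⁺/Cu) = E°cell + E°(Pb²⁺/Pb) = +0.472 + (-0.13) = +0.34 V.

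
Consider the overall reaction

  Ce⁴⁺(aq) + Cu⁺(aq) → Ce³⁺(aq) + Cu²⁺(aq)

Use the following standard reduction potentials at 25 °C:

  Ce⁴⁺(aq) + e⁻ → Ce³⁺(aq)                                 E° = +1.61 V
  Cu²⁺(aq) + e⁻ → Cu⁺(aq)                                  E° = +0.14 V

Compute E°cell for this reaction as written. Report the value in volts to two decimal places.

The Ce⁴⁺/Ce³⁺ couple has the higher reduction potential, so it is the cathode; Cu²⁺/Cu⁺ is oxidised at the anode.
E°cell = E°(cathode) − E°(anode) = (+1.61) − (+0.14) = +1.47 V.
Since E°cell > 0, the reaction is spontaneous under standard conditions.

+1.47 V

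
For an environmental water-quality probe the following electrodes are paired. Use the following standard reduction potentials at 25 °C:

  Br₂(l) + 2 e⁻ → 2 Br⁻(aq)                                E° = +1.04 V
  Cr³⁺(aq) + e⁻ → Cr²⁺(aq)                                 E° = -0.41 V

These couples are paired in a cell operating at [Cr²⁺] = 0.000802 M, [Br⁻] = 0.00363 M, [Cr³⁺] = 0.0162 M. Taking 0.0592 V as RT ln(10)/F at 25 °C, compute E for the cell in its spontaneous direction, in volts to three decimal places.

+1.517 V

Br₂/Br⁻ is the cathode (higher E°), Cr³⁺/Cr²⁺ the anode: E°cell = +1.04 − (-0.41) = +1.45 V, n = 2.
Overall: Br₂(l) + 2 Cr²⁺(aq) → 2 Br⁻(aq) + 2 Cr³⁺(aq)
Q = [Br⁻]^2·[Cr³⁺]^2 / ([Cr²⁺]^2); log Q = -2.270.
E = E° − (0.0592/n) log Q = +1.45 − (0.0592/2)(-2.270) = +1.517 V.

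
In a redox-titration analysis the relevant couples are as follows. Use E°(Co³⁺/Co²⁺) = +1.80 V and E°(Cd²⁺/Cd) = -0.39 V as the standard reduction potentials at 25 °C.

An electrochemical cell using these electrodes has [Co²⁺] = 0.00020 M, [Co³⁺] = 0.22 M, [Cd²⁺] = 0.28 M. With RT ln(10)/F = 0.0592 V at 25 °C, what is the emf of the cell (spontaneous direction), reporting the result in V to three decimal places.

Co³⁺/Co²⁺ is the cathode (higher E°), Cd²⁺/Cd the anode: E°cell = +1.80 − (-0.39) = +2.19 V, n = 2.
Overall: 2 Co³⁺(aq) + Cd(s) → 2 Co²⁺(aq) + Cd²⁺(aq)
Q = [Co²⁺]^2·[Cd²⁺] / ([Co³⁺]^2); log Q = -6.636.
E = E° − (0.0592/n) log Q = +2.19 − (0.0592/2)(-6.636) = +2.386 V.

+2.386 V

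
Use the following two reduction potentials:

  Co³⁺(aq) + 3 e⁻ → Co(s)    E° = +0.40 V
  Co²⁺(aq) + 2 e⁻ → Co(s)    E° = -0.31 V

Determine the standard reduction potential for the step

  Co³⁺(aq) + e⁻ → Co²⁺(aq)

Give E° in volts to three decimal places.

+1.820 V

Sequential free energies add, so n₃E°₃ = n₁E°₁ + n₂E°₂.
With n₃ = 3, and the known step contributing 2×(-0.31) V, the unknown satisfies 1·E° = 3×(+0.40) − 2×(-0.31) = +1.820.
E° = +1.820 / 1 = +1.820 V.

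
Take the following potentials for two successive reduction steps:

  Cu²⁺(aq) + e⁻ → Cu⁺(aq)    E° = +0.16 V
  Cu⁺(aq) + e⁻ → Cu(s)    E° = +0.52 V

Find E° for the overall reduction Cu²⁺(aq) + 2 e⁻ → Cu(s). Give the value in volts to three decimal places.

Since ΔG° = −nFE° is additive over sequential reductions, n₃E°₃ = n₁E°₁ + n₂E°₂.
E°₃ = (1×+0.16 + 1×+0.52) / 2 = (+0.680) / 2 = +0.340 V.

+0.340 V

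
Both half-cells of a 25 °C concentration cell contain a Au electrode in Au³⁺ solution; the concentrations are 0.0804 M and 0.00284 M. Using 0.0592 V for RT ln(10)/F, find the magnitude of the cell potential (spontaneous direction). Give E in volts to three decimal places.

For a concentration cell E°cell = 0. The 0.0804 M side is the cathode (reduction is favoured where [Au³⁺] is higher).
With n = 3, E = −(0.0592/3) log([Au³⁺]ₐₙ/[Au³⁺]꜀ₐₜ) = −(0.0592/3) log(0.00284/0.0804) = −(0.0592/3)(-1.452) = +0.029 V.

+0.029 V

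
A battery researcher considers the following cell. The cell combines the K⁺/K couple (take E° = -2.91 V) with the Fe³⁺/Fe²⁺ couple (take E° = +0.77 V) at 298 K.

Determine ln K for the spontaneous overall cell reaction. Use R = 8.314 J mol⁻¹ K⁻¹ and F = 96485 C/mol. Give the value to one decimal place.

Cathode: Fe³⁺/Fe²⁺; anode: K⁺/K. E°cell = (+0.77) − (-2.91) = +3.68 V, with n = 1.
ΔG° = −nFE° = −RT ln K, so ln K = nFE°/(RT) = (1)(96485)(+3.68) / ((8.314)(298)) = 143.312.

143.3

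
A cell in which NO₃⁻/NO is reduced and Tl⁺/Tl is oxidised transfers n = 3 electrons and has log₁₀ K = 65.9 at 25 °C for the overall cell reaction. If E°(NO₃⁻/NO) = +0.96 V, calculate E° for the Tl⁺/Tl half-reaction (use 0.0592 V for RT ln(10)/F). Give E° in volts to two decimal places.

E°cell = (0.0592/n)·log K = (0.0592/3)(65.9) = +1.300 V.
Since NO₃⁻/NO is the cathode and Tl⁺/Tl the anode, E°cell = E°(NO₃⁻/NO) − E°(Tl⁺/Tl).
So E°(Tl⁺/Tl) = E°(NO₃⁻/NO) − E°cell = (+0.96) − (+1.300) = -0.34 V.

-0.34 V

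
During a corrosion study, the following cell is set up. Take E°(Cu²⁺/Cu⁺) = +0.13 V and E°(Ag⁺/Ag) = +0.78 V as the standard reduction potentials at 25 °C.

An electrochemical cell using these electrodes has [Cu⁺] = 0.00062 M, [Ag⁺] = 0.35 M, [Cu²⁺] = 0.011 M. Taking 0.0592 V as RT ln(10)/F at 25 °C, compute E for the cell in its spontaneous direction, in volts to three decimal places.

+0.549 V

Ag⁺/Ag is the cathode (higher E°), Cu²⁺/Cu⁺ the anode: E°cell = +0.78 − (+0.13) = +0.65 V, n = 1.
Overall: Ag⁺(aq) + Cu⁺(aq) → Ag(s) + Cu²⁺(aq)
Q = [Cu²⁺] / ([Ag⁺]·[Cu⁺]); log Q = 1.705.
E = E° − (0.0592/n) log Q = +0.65 − (0.0592/1)(1.705) = +0.549 V.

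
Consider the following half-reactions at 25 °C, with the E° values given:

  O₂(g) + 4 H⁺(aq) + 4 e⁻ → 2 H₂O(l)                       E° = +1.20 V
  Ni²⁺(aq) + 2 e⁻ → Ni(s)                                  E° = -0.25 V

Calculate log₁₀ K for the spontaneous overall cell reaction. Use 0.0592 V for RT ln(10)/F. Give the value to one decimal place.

98.0

Cathode: O₂/H₂O; anode: Ni²⁺/Ni. E°cell = +1.45 V, n = 4.
log K = nE°cell / 0.0592 = (4)(+1.45) / 0.0592 = 98.0.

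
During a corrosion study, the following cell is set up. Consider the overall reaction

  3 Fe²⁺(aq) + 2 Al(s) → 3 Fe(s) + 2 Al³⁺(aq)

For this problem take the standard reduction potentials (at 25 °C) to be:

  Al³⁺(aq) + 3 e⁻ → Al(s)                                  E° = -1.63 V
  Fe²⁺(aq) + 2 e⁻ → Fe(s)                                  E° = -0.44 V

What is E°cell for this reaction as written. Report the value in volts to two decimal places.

+1.19 V

The Fe²⁺/Fe couple has the higher reduction potential, so it is the cathode; Al³⁺/Al is oxidised at the anode.
E°cell = E°(cathode) − E°(anode) = (-0.44) − (-1.63) = +1.19 V.
Since E°cell > 0, the reaction is spontaneous under standard conditions.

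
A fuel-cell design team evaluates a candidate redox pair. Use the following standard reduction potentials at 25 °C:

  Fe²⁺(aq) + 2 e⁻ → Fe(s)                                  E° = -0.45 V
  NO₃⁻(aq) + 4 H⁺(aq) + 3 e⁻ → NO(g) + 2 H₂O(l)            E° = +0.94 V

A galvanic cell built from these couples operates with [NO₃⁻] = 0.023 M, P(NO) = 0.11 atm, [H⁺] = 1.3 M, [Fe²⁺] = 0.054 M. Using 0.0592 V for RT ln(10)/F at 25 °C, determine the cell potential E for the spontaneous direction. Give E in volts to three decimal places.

NO₃⁻/NO is the cathode (higher E°), Fe²⁺/Fe the anode: E°cell = +0.94 − (-0.45) = +1.39 V, n = 6.
Overall: 2 NO₃⁻(aq) + 8 H⁺(aq) + 3 Fe(s) → 2 NO(g) + 4 H₂O(l) + 3 Fe²⁺(aq)
Q = P(NO)^2·[Fe²⁺]^3 / ([NO₃⁻]^2·[H⁺]^8); log Q = -3.355.
E = E° − (0.0592/n) log Q = +1.39 − (0.0592/6)(-3.355) = +1.423 V.

+1.423 V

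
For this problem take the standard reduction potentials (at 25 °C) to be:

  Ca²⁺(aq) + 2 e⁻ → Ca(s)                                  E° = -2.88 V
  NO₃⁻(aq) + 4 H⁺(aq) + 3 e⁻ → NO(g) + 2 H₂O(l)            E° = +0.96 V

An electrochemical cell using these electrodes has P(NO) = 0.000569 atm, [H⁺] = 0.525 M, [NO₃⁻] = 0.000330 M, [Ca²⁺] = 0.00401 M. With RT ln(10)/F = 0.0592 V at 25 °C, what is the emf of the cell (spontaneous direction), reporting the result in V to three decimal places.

+3.884 V

NO₃⁻/NO is the cathode (higher E°), Ca²⁺/Ca the anode: E°cell = +0.96 − (-2.88) = +3.84 V, n = 6.
Overall: 2 NO₃⁻(aq) + 8 H⁺(aq) + 3 Ca(s) → 2 NO(g) + 4 H₂O(l) + 3 Ca²⁺(aq)
Q = P(NO)^2·[Ca²⁺]^3 / ([NO₃⁻]^2·[H⁺]^8); log Q = -4.479.
E = E° − (0.0592/n) log Q = +3.84 − (0.0592/6)(-4.479) = +3.884 V.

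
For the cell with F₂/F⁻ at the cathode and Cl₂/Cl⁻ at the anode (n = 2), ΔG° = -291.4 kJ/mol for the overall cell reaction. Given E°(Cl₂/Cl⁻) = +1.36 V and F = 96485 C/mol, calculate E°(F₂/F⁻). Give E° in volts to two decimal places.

E°cell = −ΔG°/(nF) = −(-291.4×10³)/((2)(96485)) = +1.510 V.
Since F₂/F⁻ is the cathode and Cl₂/Cl⁻ the anode, E°cell = E°(F₂/F⁻) − E°(Cl₂/Cl⁻).
So E°(F₂/F⁻) = E°cell + E°(Cl₂/Cl⁻) = +1.510 + (+1.36) = +2.87 V.

+2.87 V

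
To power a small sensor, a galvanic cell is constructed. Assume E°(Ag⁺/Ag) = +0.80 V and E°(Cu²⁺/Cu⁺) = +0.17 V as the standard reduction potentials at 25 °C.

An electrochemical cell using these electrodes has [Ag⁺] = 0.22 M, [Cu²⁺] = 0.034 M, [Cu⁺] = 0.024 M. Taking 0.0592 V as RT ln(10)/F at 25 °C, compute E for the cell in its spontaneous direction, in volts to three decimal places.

Ag⁺/Ag is the cathode (higher E°), Cu²⁺/Cu⁺ the anode: E°cell = +0.80 − (+0.17) = +0.63 V, n = 1.
Overall: Ag⁺(aq) + Cu⁺(aq) → Ag(s) + Cu²⁺(aq)
Q = [Cu²⁺] / ([Ag⁺]·[Cu⁺]); log Q = 0.809.
E = E° − (0.0592/n) log Q = +0.63 − (0.0592/1)(0.809) = +0.582 V.

+0.582 V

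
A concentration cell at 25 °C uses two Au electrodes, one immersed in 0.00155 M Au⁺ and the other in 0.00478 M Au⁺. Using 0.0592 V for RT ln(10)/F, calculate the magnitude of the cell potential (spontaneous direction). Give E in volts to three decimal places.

+0.029 V

For a concentration cell E°cell = 0. The 0.00478 M side is the cathode (reduction is favoured where [Au⁺] is higher).
With n = 1, E = −(0.0592/1) log([Au⁺]ₐₙ/[Au⁺]꜀ₐₜ) = −(0.0592/1) log(0.00155/0.00478) = −(0.0592/1)(-0.489) = +0.029 V.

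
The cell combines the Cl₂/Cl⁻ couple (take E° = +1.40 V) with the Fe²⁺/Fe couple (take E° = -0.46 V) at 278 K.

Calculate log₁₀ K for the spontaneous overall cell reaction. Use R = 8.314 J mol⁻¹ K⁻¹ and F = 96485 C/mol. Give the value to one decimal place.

67.4

Cathode: Cl₂/Cl⁻; anode: Fe²⁺/Fe. E°cell = (+1.40) − (-0.46) = +1.86 V, with n = 2.
ΔG° = −nFE° = −RT ln K, so ln K = nFE°/(RT) = (2)(96485)(+1.86) / ((8.314)(278)) = 155.292.
log₁₀ K = 155.292 / ln 10 = 67.4.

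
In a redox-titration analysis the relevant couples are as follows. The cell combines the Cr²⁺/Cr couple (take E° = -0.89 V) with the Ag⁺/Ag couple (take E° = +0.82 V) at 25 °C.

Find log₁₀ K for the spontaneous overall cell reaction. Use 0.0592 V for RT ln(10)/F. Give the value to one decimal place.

57.8

Cathode: Ag⁺/Ag; anode: Cr²⁺/Cr. E°cell = +1.71 V, n = 2.
log K = nE°cell / 0.0592 = (2)(+1.71) / 0.0592 = 57.8.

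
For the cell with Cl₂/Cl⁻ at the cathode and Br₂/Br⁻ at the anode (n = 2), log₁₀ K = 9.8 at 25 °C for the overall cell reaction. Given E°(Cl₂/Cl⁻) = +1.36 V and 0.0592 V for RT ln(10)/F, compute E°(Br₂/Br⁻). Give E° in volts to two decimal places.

E°cell = (0.0592/n)·log K = (0.0592/2)(9.8) = +0.290 V.
Since Cl₂/Cl⁻ is the cathode and Br₂/Br⁻ the anode, E°cell = E°(Cl₂/Cl⁻) − E°(Br₂/Br⁻).
So E°(Br₂/Br⁻) = E°(Cl₂/Cl⁻) − E°cell = (+1.36) − (+0.290) = +1.07 V.

+1.07 V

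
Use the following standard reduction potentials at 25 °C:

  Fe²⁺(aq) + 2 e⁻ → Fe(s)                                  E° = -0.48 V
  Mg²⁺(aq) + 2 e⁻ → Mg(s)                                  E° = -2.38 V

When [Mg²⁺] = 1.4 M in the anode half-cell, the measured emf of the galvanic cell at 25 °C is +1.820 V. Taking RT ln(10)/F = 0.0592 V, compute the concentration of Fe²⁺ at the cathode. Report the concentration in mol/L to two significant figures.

Fe²⁺/Fe is the cathode, Mg²⁺/Mg the anode: E°cell = +1.90 V, n = 2.
Overall reaction: Fe²⁺(aq) + Mg(s) → Fe(s) + Mg²⁺(aq); Q = [Mg²⁺]^1/[Fe²⁺]^1.
From E = E° − (0.0592/n) log Q: log Q = (E° − E)·n/0.0592 = (+1.90 − (+1.820))·2/0.0592 = 2.7027.
So 1·log[Fe²⁺] = 1·log(1.4) − log Q = 0.1461 − (2.7027) = -2.5566; [Fe²⁺] = 10^(-2.5566) ≈ 0.0028 M.

0.0028 M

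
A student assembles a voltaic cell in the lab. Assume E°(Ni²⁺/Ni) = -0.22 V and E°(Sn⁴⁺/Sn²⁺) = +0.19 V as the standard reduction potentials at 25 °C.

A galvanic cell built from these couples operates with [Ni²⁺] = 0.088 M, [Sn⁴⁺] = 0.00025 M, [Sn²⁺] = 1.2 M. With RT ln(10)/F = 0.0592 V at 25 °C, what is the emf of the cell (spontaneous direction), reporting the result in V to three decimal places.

+0.332 V

Sn⁴⁺/Sn²⁺ is the cathode (higher E°), Ni²⁺/Ni the anode: E°cell = +0.19 − (-0.22) = +0.41 V, n = 2.
Overall: Sn⁴⁺(aq) + Ni(s) → Sn²⁺(aq) + Ni²⁺(aq)
Q = [Sn²⁺]·[Ni²⁺] / ([Sn⁴⁺]); log Q = 2.626.
E = E° − (0.0592/n) log Q = +0.41 − (0.0592/2)(2.626) = +0.332 V.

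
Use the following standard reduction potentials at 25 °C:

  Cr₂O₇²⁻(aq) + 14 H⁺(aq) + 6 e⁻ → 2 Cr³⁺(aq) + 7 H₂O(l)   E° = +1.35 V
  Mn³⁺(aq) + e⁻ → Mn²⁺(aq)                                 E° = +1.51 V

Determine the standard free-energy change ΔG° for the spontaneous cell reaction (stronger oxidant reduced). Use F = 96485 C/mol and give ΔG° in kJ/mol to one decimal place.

Mn³⁺/Mn²⁺ (E° = +1.51 V) is the cathode; Cr₂O₇²⁻/Cr³⁺ (E° = +1.35 V) is the anode, so E°cell = +0.16 V.
Balancing electrons gives n = 6 (lcm of 1 and 6).
ΔG° = −nFE° = −(6)(96485)(+0.16) = -92,626 J = -92.6 kJ/mol.

-92.6 kJ/mol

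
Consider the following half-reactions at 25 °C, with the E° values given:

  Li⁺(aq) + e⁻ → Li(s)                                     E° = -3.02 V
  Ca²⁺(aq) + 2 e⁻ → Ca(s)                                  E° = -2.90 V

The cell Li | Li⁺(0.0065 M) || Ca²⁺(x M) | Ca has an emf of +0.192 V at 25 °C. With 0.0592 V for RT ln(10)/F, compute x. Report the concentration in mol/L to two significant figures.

Ca²⁺/Ca is the cathode, Li⁺/Li the anode: E°cell = +0.12 V, n = 2.
Overall reaction: Ca²⁺(aq) + 2 Li(s) → Ca(s) + 2 Li⁺(aq); Q = [Li⁺]^2/[Ca²⁺]^1.
From E = E° − (0.0592/n) log Q: log Q = (E° − E)·n/0.0592 = (+0.12 − (+0.192))·2/0.0592 = -2.4324.
So 1·log[Ca²⁺] = 2·log(0.0065) − log Q = -4.3742 − (-2.4324) = -1.9418; [Ca²⁺] = 10^(-1.9418) ≈ 0.011 M.

0.011 M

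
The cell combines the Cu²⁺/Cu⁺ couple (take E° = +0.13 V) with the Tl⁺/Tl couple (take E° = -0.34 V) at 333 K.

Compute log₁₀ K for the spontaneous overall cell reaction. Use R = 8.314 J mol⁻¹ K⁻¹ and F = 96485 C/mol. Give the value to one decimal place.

Cathode: Cu²⁺/Cu⁺; anode: Tl⁺/Tl. E°cell = (+0.13) − (-0.34) = +0.47 V, with n = 1.
ΔG° = −nFE° = −RT ln K, so ln K = nFE°/(RT) = (1)(96485)(+0.47) / ((8.314)(333)) = 16.380.
log₁₀ K = 16.380 / ln 10 = 7.1.

7.1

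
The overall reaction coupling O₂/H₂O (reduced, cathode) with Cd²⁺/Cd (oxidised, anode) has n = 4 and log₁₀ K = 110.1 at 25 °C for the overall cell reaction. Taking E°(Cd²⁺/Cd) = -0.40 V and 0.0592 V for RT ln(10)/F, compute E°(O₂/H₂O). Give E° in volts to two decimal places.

E°cell = (0.0592/n)·log K = (0.0592/4)(110.1) = +1.629 V.
Since O₂/H₂O is the cathode and Cd²⁺/Cd the anode, E°cell = E°(O₂/H₂O) − E°(Cd²⁺/Cd).
So E°(O₂/H₂O) = E°cell + E°(Cd²⁺/Cd) = +1.629 + (-0.40) = +1.23 V.

+1.23 V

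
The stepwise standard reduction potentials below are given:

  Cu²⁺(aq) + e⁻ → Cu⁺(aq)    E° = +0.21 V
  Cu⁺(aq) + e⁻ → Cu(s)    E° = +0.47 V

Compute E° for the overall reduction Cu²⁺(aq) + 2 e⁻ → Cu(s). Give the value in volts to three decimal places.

+0.340 V

Standard free energies of sequential steps add: ΔG°₃ = ΔG°₁ + ΔG°₂, so n₃E°₃ = n₁E°₁ + n₂E°₂.
E°₃ = (1×+0.21 + 1×+0.47) / 2 = (+0.680) / 2 = +0.340 V.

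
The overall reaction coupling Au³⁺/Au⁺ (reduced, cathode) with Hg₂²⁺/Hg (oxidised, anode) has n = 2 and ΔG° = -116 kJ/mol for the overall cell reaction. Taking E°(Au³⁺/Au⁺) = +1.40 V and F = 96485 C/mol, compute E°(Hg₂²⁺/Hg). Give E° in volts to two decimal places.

E°cell = −ΔG°/(nF) = −(-116×10³)/((2)(96485)) = +0.601 V.
Since Au³⁺/Au⁺ is the cathode and Hg₂²⁺/Hg the anode, E°cell = E°(Au³⁺/Au⁺) − E°(Hg₂²⁺/Hg).
So E°(Hg₂²⁺/Hg) = E°(Au³⁺/Au⁺) − E°cell = (+1.40) − (+0.601) = +0.80 V.

+0.80 V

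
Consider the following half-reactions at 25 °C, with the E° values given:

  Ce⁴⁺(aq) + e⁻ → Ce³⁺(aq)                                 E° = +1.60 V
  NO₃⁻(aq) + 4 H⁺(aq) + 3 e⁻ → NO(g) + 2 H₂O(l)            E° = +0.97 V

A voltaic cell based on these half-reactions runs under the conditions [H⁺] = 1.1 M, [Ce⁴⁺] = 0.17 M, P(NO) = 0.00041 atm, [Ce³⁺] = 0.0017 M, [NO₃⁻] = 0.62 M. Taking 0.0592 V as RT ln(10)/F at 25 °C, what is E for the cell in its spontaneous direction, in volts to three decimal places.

Ce⁴⁺/Ce³⁺ is the cathode (higher E°), NO₃⁻/NO the anode: E°cell = +1.60 − (+0.97) = +0.63 V, n = 3.
Overall: 3 Ce⁴⁺(aq) + NO(g) + 2 H₂O(l) → 3 Ce³⁺(aq) + NO₃⁻(aq) + 4 H⁺(aq)
Q = [Ce³⁺]^3·[NO₃⁻]·[H⁺]^4 / ([Ce⁴⁺]^3·P(NO)); log Q = -2.655.
E = E° − (0.0592/n) log Q = +0.63 − (0.0592/3)(-2.655) = +0.682 V.

+0.682 V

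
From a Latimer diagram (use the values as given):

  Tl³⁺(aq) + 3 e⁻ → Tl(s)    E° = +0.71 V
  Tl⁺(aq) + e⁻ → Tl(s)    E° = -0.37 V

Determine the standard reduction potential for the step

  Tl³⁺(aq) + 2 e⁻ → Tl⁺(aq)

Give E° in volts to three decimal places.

Sequential free energies add, so n₃E°₃ = n₁E°₁ + n₂E°₂.
With n₃ = 3, and the known step contributing 1×(-0.37) V, the unknown satisfies 2·E° = 3×(+0.71) − 1×(-0.37) = +2.500.
E° = +2.500 / 2 = +1.250 V.

+1.250 V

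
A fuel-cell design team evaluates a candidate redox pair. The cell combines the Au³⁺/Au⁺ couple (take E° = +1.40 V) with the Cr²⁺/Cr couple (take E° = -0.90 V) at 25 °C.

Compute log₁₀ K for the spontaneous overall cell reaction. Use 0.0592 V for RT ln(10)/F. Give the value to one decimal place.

77.7

Cathode: Au³⁺/Au⁺; anode: Cr²⁺/Cr. E°cell = +2.30 V, n = 2.
log K = nE°cell / 0.0592 = (2)(+2.30) / 0.0592 = 77.7.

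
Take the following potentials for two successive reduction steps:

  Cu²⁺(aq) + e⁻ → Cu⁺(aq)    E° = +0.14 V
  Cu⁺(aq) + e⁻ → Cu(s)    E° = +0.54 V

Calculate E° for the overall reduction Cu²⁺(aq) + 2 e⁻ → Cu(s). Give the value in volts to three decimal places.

Since ΔG° = −nFE° is additive over sequential reductions, n₃E°₃ = n₁E°₁ + n₂E°₂.
E°₃ = (1×+0.14 + 1×+0.54) / 2 = (+0.680) / 2 = +0.340 V.

+0.340 V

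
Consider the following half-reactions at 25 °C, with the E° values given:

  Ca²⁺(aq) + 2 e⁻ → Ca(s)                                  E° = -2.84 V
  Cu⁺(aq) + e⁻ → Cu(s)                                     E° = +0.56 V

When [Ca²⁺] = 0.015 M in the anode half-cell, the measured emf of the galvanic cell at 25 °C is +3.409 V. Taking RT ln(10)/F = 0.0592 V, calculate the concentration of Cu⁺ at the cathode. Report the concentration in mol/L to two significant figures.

Cu⁺/Cu is the cathode, Ca²⁺/Ca the anode: E°cell = +3.40 V, n = 2.
Overall reaction: 2 Cu⁺(aq) + Ca(s) → 2 Cu(s) + Ca²⁺(aq); Q = [Ca²⁺]^1/[Cu⁺]^2.
From E = E° − (0.0592/n) log Q: log Q = (E° − E)·n/0.0592 = (+3.40 − (+3.409))·2/0.0592 = -0.3041.
So 2·log[Cu⁺] = 1·log(0.015) − log Q = -1.8239 − (-0.3041) = -1.5198; log[Cu⁺] = -1.5198 / 2 = -0.7599; [Cu⁺] = 10^(-0.7599) ≈ 0.17 M.

0.17 M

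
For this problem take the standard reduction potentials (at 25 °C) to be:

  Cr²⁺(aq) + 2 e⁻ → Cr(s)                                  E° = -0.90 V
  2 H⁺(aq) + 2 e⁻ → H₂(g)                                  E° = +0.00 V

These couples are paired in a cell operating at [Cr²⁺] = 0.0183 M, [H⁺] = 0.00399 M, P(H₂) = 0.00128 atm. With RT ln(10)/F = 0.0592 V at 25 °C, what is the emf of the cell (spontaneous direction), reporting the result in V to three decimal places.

+0.895 V

H⁺/H₂ is the cathode (higher E°), Cr²⁺/Cr the anode: E°cell = +0.00 − (-0.90) = +0.90 V, n = 2.
Overall: 2 H⁺(aq) + Cr(s) → H₂(g) + Cr²⁺(aq)
Q = P(H₂)·[Cr²⁺] / ([H⁺]^2); log Q = 0.168.
E = E° − (0.0592/n) log Q = +0.90 − (0.0592/2)(0.168) = +0.895 V.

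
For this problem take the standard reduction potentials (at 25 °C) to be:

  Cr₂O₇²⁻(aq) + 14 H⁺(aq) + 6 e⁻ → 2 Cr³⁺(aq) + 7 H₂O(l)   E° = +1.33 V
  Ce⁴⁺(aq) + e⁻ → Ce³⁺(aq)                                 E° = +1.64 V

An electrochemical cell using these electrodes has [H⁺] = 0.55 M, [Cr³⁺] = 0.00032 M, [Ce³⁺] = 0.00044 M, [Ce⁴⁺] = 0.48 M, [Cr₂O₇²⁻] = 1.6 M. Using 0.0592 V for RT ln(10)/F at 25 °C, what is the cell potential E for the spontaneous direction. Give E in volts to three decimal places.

Ce⁴⁺/Ce³⁺ is the cathode (higher E°), Cr₂O₇²⁻/Cr³⁺ the anode: E°cell = +1.64 − (+1.33) = +0.31 V, n = 6.
Overall: 6 Ce⁴⁺(aq) + 2 Cr³⁺(aq) + 7 H₂O(l) → 6 Ce³⁺(aq) + Cr₂O₇²⁻(aq) + 14 H⁺(aq)
Q = [Ce³⁺]^6·[Cr₂O₇²⁻]·[H⁺]^14 / ([Ce⁴⁺]^6·[Cr³⁺]^2); log Q = -14.668.
E = E° − (0.0592/n) log Q = +0.31 − (0.0592/6)(-14.668) = +0.455 V.

+0.455 V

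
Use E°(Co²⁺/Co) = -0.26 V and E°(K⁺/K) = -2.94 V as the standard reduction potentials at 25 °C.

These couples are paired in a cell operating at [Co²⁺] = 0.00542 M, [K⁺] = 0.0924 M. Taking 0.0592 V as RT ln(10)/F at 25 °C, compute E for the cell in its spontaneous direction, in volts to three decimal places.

Co²⁺/Co is the cathode (higher E°), K⁺/K the anode: E°cell = -0.26 − (-2.94) = +2.68 V, n = 2.
Overall: Co²⁺(aq) + 2 K(s) → Co(s) + 2 K⁺(aq)
Q = [K⁺]^2 / ([Co²⁺]); log Q = 0.197.
E = E° − (0.0592/n) log Q = +2.68 − (0.0592/2)(0.197) = +2.674 V.

+2.674 V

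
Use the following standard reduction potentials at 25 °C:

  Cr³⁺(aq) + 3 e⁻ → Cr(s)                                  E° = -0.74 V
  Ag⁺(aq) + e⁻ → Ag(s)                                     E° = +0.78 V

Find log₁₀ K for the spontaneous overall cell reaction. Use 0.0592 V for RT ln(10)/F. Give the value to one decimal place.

Cathode: Ag⁺/Ag; anode: Cr³⁺/Cr. E°cell = +1.52 V, n = 3.
log K = nE°cell / 0.0592 = (3)(+1.52) / 0.0592 = 77.0.

77.0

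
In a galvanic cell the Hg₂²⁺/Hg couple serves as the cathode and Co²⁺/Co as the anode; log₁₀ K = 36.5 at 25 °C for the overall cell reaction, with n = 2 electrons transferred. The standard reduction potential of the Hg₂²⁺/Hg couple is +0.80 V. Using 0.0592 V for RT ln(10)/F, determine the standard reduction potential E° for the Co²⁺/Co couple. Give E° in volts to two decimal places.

E°cell = (0.0592/n)·log K = (0.0592/2)(36.5) = +1.080 V.
Since Hg₂²⁺/Hg is the cathode and Co²⁺/Co the anode, E°cell = E°(Hg₂²⁺/Hg) − E°(Co²⁺/Co).
So E°(Co²⁺/Co) = E°(Hg₂²⁺/Hg) − E°cell = (+0.80) − (+1.080) = -0.28 V.

-0.28 V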